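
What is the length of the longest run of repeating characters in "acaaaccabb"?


Input: "acaaaccabb"
Scanning for longest run:
  Position 1 ('c'): new char, reset run to 1
  Position 2 ('a'): new char, reset run to 1
  Position 3 ('a'): continues run of 'a', length=2
  Position 4 ('a'): continues run of 'a', length=3
  Position 5 ('c'): new char, reset run to 1
  Position 6 ('c'): continues run of 'c', length=2
  Position 7 ('a'): new char, reset run to 1
  Position 8 ('b'): new char, reset run to 1
  Position 9 ('b'): continues run of 'b', length=2
Longest run: 'a' with length 3

3


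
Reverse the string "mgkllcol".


Input: mgkllcol
Reading characters right to left:
  Position 7: 'l'
  Position 6: 'o'
  Position 5: 'c'
  Position 4: 'l'
  Position 3: 'l'
  Position 2: 'k'
  Position 1: 'g'
  Position 0: 'm'
Reversed: locllkgm

locllkgm


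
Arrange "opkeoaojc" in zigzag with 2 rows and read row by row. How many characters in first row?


Zigzag "opkeoaojc" into 2 rows:
Placing characters:
  'o' => row 0
  'p' => row 1
  'k' => row 0
  'e' => row 1
  'o' => row 0
  'a' => row 1
  'o' => row 0
  'j' => row 1
  'c' => row 0
Rows:
  Row 0: "okooc"
  Row 1: "peaj"
First row length: 5

5


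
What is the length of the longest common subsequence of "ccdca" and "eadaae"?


LCS of "ccdca" and "eadaae"
DP table:
           e    a    d    a    a    e
      0    0    0    0    0    0    0
  c   0    0    0    0    0    0    0
  c   0    0    0    0    0    0    0
  d   0    0    0    1    1    1    1
  c   0    0    0    1    1    1    1
  a   0    0    1    1    2    2    2
LCS length = dp[5][6] = 2

2


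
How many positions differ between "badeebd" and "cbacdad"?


Comparing "badeebd" and "cbacdad" position by position:
  Position 0: 'b' vs 'c' => DIFFER
  Position 1: 'a' vs 'b' => DIFFER
  Position 2: 'd' vs 'a' => DIFFER
  Position 3: 'e' vs 'c' => DIFFER
  Position 4: 'e' vs 'd' => DIFFER
  Position 5: 'b' vs 'a' => DIFFER
  Position 6: 'd' vs 'd' => same
Positions that differ: 6

6


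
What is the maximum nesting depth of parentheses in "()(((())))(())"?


Input: "()(((())))(())"
Tracking depth:
  Position 0 '(': depth becomes 1
  Position 1 ')': depth becomes 0
  Position 2 '(': depth becomes 1
  Position 3 '(': depth becomes 2
  Position 4 '(': depth becomes 3
  Position 5 '(': depth becomes 4
  Position 6 ')': depth becomes 3
  Position 7 ')': depth becomes 2
  Position 8 ')': depth becomes 1
  Position 9 ')': depth becomes 0
  Position 10 '(': depth becomes 1
  Position 11 '(': depth becomes 2
  Position 12 ')': depth becomes 1
  Position 13 ')': depth becomes 0
Maximum depth reached: 4

4


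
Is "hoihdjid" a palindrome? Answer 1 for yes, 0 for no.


Input: hoihdjid
Reversed: dijdhioh
  Compare pos 0 ('h') with pos 7 ('d'): MISMATCH
  Compare pos 1 ('o') with pos 6 ('i'): MISMATCH
  Compare pos 2 ('i') with pos 5 ('j'): MISMATCH
  Compare pos 3 ('h') with pos 4 ('d'): MISMATCH
Result: not a palindrome

0


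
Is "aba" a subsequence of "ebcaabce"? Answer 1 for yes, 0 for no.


Check if "aba" is a subsequence of "ebcaabce"
Greedy scan:
  Position 0 ('e'): no match needed
  Position 1 ('b'): no match needed
  Position 2 ('c'): no match needed
  Position 3 ('a'): matches sub[0] = 'a'
  Position 4 ('a'): no match needed
  Position 5 ('b'): matches sub[1] = 'b'
  Position 6 ('c'): no match needed
  Position 7 ('e'): no match needed
Only matched 2/3 characters => not a subsequence

0


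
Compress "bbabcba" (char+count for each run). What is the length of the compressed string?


Input: bbabcba
Runs:
  'b' x 2 => "b2"
  'a' x 1 => "a1"
  'b' x 1 => "b1"
  'c' x 1 => "c1"
  'b' x 1 => "b1"
  'a' x 1 => "a1"
Compressed: "b2a1b1c1b1a1"
Compressed length: 12

12


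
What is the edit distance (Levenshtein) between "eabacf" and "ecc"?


Computing edit distance: "eabacf" -> "ecc"
DP table:
           e    c    c
      0    1    2    3
  e   1    0    1    2
  a   2    1    1    2
  b   3    2    2    2
  a   4    3    3    3
  c   5    4    3    3
  f   6    5    4    4
Edit distance = dp[6][3] = 4

4


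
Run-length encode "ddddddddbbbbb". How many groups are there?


Input: ddddddddbbbbb
Scanning for consecutive runs:
  Group 1: 'd' x 8 (positions 0-7)
  Group 2: 'b' x 5 (positions 8-12)
Total groups: 2

2


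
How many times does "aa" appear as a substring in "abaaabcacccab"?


Searching for "aa" in "abaaabcacccab"
Scanning each position:
  Position 0: "ab" => no
  Position 1: "ba" => no
  Position 2: "aa" => MATCH
  Position 3: "aa" => MATCH
  Position 4: "ab" => no
  Position 5: "bc" => no
  Position 6: "ca" => no
  Position 7: "ac" => no
  Position 8: "cc" => no
  Position 9: "cc" => no
  Position 10: "ca" => no
  Position 11: "ab" => no
Total occurrences: 2

2


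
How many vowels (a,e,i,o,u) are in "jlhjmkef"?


Input: jlhjmkef
Checking each character:
  'j' at position 0: consonant
  'l' at position 1: consonant
  'h' at position 2: consonant
  'j' at position 3: consonant
  'm' at position 4: consonant
  'k' at position 5: consonant
  'e' at position 6: vowel (running total: 1)
  'f' at position 7: consonant
Total vowels: 1

1


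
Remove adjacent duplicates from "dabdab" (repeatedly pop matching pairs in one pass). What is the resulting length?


Input: dabdab
Stack-based adjacent duplicate removal:
  Read 'd': push. Stack: d
  Read 'a': push. Stack: da
  Read 'b': push. Stack: dab
  Read 'd': push. Stack: dabd
  Read 'a': push. Stack: dabda
  Read 'b': push. Stack: dabdab
Final stack: "dabdab" (length 6)

6


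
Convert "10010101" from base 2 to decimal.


Input: "10010101" in base 2
Positional expansion:
  Digit '1' (value 1) x 2^7 = 128
  Digit '0' (value 0) x 2^6 = 0
  Digit '0' (value 0) x 2^5 = 0
  Digit '1' (value 1) x 2^4 = 16
  Digit '0' (value 0) x 2^3 = 0
  Digit '1' (value 1) x 2^2 = 4
  Digit '0' (value 0) x 2^1 = 0
  Digit '1' (value 1) x 2^0 = 1
Sum = 149

149


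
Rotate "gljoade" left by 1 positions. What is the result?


Input: "gljoade", rotate left by 1
First 1 characters: "g"
Remaining characters: "ljoade"
Concatenate remaining + first: "ljoade" + "g" = "ljoadeg"

ljoadeg


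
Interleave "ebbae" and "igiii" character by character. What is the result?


Interleaving "ebbae" and "igiii":
  Position 0: 'e' from first, 'i' from second => "ei"
  Position 1: 'b' from first, 'g' from second => "bg"
  Position 2: 'b' from first, 'i' from second => "bi"
  Position 3: 'a' from first, 'i' from second => "ai"
  Position 4: 'e' from first, 'i' from second => "ei"
Result: eibgbiaiei

eibgbiaiei


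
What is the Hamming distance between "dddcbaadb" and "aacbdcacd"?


Comparing "dddcbaadb" and "aacbdcacd" position by position:
  Position 0: 'd' vs 'a' => differ
  Position 1: 'd' vs 'a' => differ
  Position 2: 'd' vs 'c' => differ
  Position 3: 'c' vs 'b' => differ
  Position 4: 'b' vs 'd' => differ
  Position 5: 'a' vs 'c' => differ
  Position 6: 'a' vs 'a' => same
  Position 7: 'd' vs 'c' => differ
  Position 8: 'b' vs 'd' => differ
Total differences (Hamming distance): 8

8


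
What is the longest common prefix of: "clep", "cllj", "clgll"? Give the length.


Words: clep, cllj, clgll
  Position 0: all 'c' => match
  Position 1: all 'l' => match
  Position 2: ('e', 'l', 'g') => mismatch, stop
LCP = "cl" (length 2)

2


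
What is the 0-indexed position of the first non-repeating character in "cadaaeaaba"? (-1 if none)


Input: cadaaeaaba
Character frequencies:
  'a': 6
  'b': 1
  'c': 1
  'd': 1
  'e': 1
Scanning left to right for freq == 1:
  Position 0 ('c'): unique! => answer = 0

0


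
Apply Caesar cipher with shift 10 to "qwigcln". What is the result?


Caesar cipher: shift "qwigcln" by 10
  'q' (pos 16) + 10 = pos 0 = 'a'
  'w' (pos 22) + 10 = pos 6 = 'g'
  'i' (pos 8) + 10 = pos 18 = 's'
  'g' (pos 6) + 10 = pos 16 = 'q'
  'c' (pos 2) + 10 = pos 12 = 'm'
  'l' (pos 11) + 10 = pos 21 = 'v'
  'n' (pos 13) + 10 = pos 23 = 'x'
Result: agsqmvx

agsqmvx


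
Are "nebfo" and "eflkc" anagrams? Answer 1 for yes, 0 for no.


Strings: "nebfo", "eflkc"
Sorted first:  befno
Sorted second: cefkl
Differ at position 0: 'b' vs 'c' => not anagrams

0


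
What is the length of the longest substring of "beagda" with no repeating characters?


Input: "beagda"
Sliding window (track last position of each char):
  Position 0 ('b'): window [0,0] length 1 -- new best
  Position 1 ('e'): window [0,1] length 2 -- new best
  Position 2 ('a'): window [0,2] length 3 -- new best
  Position 3 ('g'): window [0,3] length 4 -- new best
  Position 4 ('d'): window [0,4] length 5 -- new best
  Position 5 ('a'): repeat (last at 2), move window start to 3
  Position 5 ('a'): window [3,5] length 3
Longest substring with no repeats: "beagd" with length 5

5


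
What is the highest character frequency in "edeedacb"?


Input: edeedacb
Character counts:
  'a': 1
  'b': 1
  'c': 1
  'd': 2
  'e': 3
Maximum frequency: 3

3


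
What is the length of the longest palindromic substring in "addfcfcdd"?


Input: "addfcfcdd"
Checking substrings for palindromes:
  [3:6] "fcf" (len 3) => palindrome
  [4:7] "cfc" (len 3) => palindrome
  [1:3] "dd" (len 2) => palindrome
  [7:9] "dd" (len 2) => palindrome
Longest palindromic substring: "fcf" with length 3

3


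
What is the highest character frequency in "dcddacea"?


Input: dcddacea
Character counts:
  'a': 2
  'c': 2
  'd': 3
  'e': 1
Maximum frequency: 3

3


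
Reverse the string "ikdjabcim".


Input: ikdjabcim
Reading characters right to left:
  Position 8: 'm'
  Position 7: 'i'
  Position 6: 'c'
  Position 5: 'b'
  Position 4: 'a'
  Position 3: 'j'
  Position 2: 'd'
  Position 1: 'k'
  Position 0: 'i'
Reversed: micbajdki

micbajdki


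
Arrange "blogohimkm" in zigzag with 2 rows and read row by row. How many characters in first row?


Zigzag "blogohimkm" into 2 rows:
Placing characters:
  'b' => row 0
  'l' => row 1
  'o' => row 0
  'g' => row 1
  'o' => row 0
  'h' => row 1
  'i' => row 0
  'm' => row 1
  'k' => row 0
  'm' => row 1
Rows:
  Row 0: "booik"
  Row 1: "lghmm"
First row length: 5

5


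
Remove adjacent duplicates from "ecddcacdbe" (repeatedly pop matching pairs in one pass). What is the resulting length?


Input: ecddcacdbe
Stack-based adjacent duplicate removal:
  Read 'e': push. Stack: e
  Read 'c': push. Stack: ec
  Read 'd': push. Stack: ecd
  Read 'd': matches stack top 'd' => pop. Stack: ec
  Read 'c': matches stack top 'c' => pop. Stack: e
  Read 'a': push. Stack: ea
  Read 'c': push. Stack: eac
  Read 'd': push. Stack: eacd
  Read 'b': push. Stack: eacdb
  Read 'e': push. Stack: eacdbe
Final stack: "eacdbe" (length 6)

6


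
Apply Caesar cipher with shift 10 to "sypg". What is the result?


Caesar cipher: shift "sypg" by 10
  's' (pos 18) + 10 = pos 2 = 'c'
  'y' (pos 24) + 10 = pos 8 = 'i'
  'p' (pos 15) + 10 = pos 25 = 'z'
  'g' (pos 6) + 10 = pos 16 = 'q'
Result: cizq

cizq


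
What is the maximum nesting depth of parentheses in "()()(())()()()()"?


Input: "()()(())()()()()"
Tracking depth:
  Position 0 '(': depth becomes 1
  Position 1 ')': depth becomes 0
  Position 2 '(': depth becomes 1
  Position 3 ')': depth becomes 0
  Position 4 '(': depth becomes 1
  Position 5 '(': depth becomes 2
  Position 6 ')': depth becomes 1
  Position 7 ')': depth becomes 0
  Position 8 '(': depth becomes 1
  Position 9 ')': depth becomes 0
  Position 10 '(': depth becomes 1
  Position 11 ')': depth becomes 0
  Position 12 '(': depth becomes 1
  Position 13 ')': depth becomes 0
  Position 14 '(': depth becomes 1
  Position 15 ')': depth becomes 0
Maximum depth reached: 2

2


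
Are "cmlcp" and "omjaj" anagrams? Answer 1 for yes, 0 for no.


Strings: "cmlcp", "omjaj"
Sorted first:  cclmp
Sorted second: ajjmo
Differ at position 0: 'c' vs 'a' => not anagrams

0


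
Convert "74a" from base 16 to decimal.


Input: "74a" in base 16
Positional expansion:
  Digit '7' (value 7) x 16^2 = 1792
  Digit '4' (value 4) x 16^1 = 64
  Digit 'a' (value 10) x 16^0 = 10
Sum = 1866

1866


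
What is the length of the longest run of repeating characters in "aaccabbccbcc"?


Input: "aaccabbccbcc"
Scanning for longest run:
  Position 1 ('a'): continues run of 'a', length=2
  Position 2 ('c'): new char, reset run to 1
  Position 3 ('c'): continues run of 'c', length=2
  Position 4 ('a'): new char, reset run to 1
  Position 5 ('b'): new char, reset run to 1
  Position 6 ('b'): continues run of 'b', length=2
  Position 7 ('c'): new char, reset run to 1
  Position 8 ('c'): continues run of 'c', length=2
  Position 9 ('b'): new char, reset run to 1
  Position 10 ('c'): new char, reset run to 1
  Position 11 ('c'): continues run of 'c', length=2
Longest run: 'a' with length 2

2


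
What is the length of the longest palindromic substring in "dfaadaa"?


Input: "dfaadaa"
Checking substrings for palindromes:
  [2:7] "aadaa" (len 5) => palindrome
  [3:6] "ada" (len 3) => palindrome
  [2:4] "aa" (len 2) => palindrome
  [5:7] "aa" (len 2) => palindrome
Longest palindromic substring: "aadaa" with length 5

5


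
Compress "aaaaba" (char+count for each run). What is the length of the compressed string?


Input: aaaaba
Runs:
  'a' x 4 => "a4"
  'b' x 1 => "b1"
  'a' x 1 => "a1"
Compressed: "a4b1a1"
Compressed length: 6

6


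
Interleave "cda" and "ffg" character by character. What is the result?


Interleaving "cda" and "ffg":
  Position 0: 'c' from first, 'f' from second => "cf"
  Position 1: 'd' from first, 'f' from second => "df"
  Position 2: 'a' from first, 'g' from second => "ag"
Result: cfdfag

cfdfag


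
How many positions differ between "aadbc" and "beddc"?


Comparing "aadbc" and "beddc" position by position:
  Position 0: 'a' vs 'b' => DIFFER
  Position 1: 'a' vs 'e' => DIFFER
  Position 2: 'd' vs 'd' => same
  Position 3: 'b' vs 'd' => DIFFER
  Position 4: 'c' vs 'c' => same
Positions that differ: 3

3


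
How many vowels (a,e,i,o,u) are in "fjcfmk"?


Input: fjcfmk
Checking each character:
  'f' at position 0: consonant
  'j' at position 1: consonant
  'c' at position 2: consonant
  'f' at position 3: consonant
  'm' at position 4: consonant
  'k' at position 5: consonant
Total vowels: 0

0


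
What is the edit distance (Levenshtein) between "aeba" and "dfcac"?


Computing edit distance: "aeba" -> "dfcac"
DP table:
           d    f    c    a    c
      0    1    2    3    4    5
  a   1    1    2    3    3    4
  e   2    2    2    3    4    4
  b   3    3    3    3    4    5
  a   4    4    4    4    3    4
Edit distance = dp[4][5] = 4

4


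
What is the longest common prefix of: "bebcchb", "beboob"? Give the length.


Words: bebcchb, beboob
  Position 0: all 'b' => match
  Position 1: all 'e' => match
  Position 2: all 'b' => match
  Position 3: ('c', 'o') => mismatch, stop
LCP = "beb" (length 3)

3


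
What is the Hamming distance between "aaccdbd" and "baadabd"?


Comparing "aaccdbd" and "baadabd" position by position:
  Position 0: 'a' vs 'b' => differ
  Position 1: 'a' vs 'a' => same
  Position 2: 'c' vs 'a' => differ
  Position 3: 'c' vs 'd' => differ
  Position 4: 'd' vs 'a' => differ
  Position 5: 'b' vs 'b' => same
  Position 6: 'd' vs 'd' => same
Total differences (Hamming distance): 4

4


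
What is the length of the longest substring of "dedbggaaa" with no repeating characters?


Input: "dedbggaaa"
Sliding window (track last position of each char):
  Position 0 ('d'): window [0,0] length 1 -- new best
  Position 1 ('e'): window [0,1] length 2 -- new best
  Position 2 ('d'): repeat (last at 0), move window start to 1
  Position 2 ('d'): window [1,2] length 2
  Position 3 ('b'): window [1,3] length 3 -- new best
  Position 4 ('g'): window [1,4] length 4 -- new best
  Position 5 ('g'): repeat (last at 4), move window start to 5
  Position 5 ('g'): window [5,5] length 1
  Position 6 ('a'): window [5,6] length 2
  Position 7 ('a'): repeat (last at 6), move window start to 7
  Position 7 ('a'): window [7,7] length 1
  Position 8 ('a'): repeat (last at 7), move window start to 8
  Position 8 ('a'): window [8,8] length 1
Longest substring with no repeats: "edbg" with length 4

4


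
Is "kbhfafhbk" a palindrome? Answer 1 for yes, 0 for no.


Input: kbhfafhbk
Reversed: kbhfafhbk
  Compare pos 0 ('k') with pos 8 ('k'): match
  Compare pos 1 ('b') with pos 7 ('b'): match
  Compare pos 2 ('h') with pos 6 ('h'): match
  Compare pos 3 ('f') with pos 5 ('f'): match
Result: palindrome

1


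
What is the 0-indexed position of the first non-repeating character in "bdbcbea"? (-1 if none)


Input: bdbcbea
Character frequencies:
  'a': 1
  'b': 3
  'c': 1
  'd': 1
  'e': 1
Scanning left to right for freq == 1:
  Position 0 ('b'): freq=3, skip
  Position 1 ('d'): unique! => answer = 1

1


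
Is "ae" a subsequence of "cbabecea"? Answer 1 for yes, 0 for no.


Check if "ae" is a subsequence of "cbabecea"
Greedy scan:
  Position 0 ('c'): no match needed
  Position 1 ('b'): no match needed
  Position 2 ('a'): matches sub[0] = 'a'
  Position 3 ('b'): no match needed
  Position 4 ('e'): matches sub[1] = 'e'
  Position 5 ('c'): no match needed
  Position 6 ('e'): no match needed
  Position 7 ('a'): no match needed
All 2 characters matched => is a subsequence

1


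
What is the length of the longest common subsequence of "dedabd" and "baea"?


LCS of "dedabd" and "baea"
DP table:
           b    a    e    a
      0    0    0    0    0
  d   0    0    0    0    0
  e   0    0    0    1    1
  d   0    0    0    1    1
  a   0    0    1    1    2
  b   0    1    1    1    2
  d   0    1    1    1    2
LCS length = dp[6][4] = 2

2


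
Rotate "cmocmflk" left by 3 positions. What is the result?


Input: "cmocmflk", rotate left by 3
First 3 characters: "cmo"
Remaining characters: "cmflk"
Concatenate remaining + first: "cmflk" + "cmo" = "cmflkcmo"

cmflkcmo


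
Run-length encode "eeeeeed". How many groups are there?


Input: eeeeeed
Scanning for consecutive runs:
  Group 1: 'e' x 6 (positions 0-5)
  Group 2: 'd' x 1 (positions 6-6)
Total groups: 2

2


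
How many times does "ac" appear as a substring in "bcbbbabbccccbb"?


Searching for "ac" in "bcbbbabbccccbb"
Scanning each position:
  Position 0: "bc" => no
  Position 1: "cb" => no
  Position 2: "bb" => no
  Position 3: "bb" => no
  Position 4: "ba" => no
  Position 5: "ab" => no
  Position 6: "bb" => no
  Position 7: "bc" => no
  Position 8: "cc" => no
  Position 9: "cc" => no
  Position 10: "cc" => no
  Position 11: "cb" => no
  Position 12: "bb" => no
Total occurrences: 0

0


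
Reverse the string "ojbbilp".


Input: ojbbilp
Reading characters right to left:
  Position 6: 'p'
  Position 5: 'l'
  Position 4: 'i'
  Position 3: 'b'
  Position 2: 'b'
  Position 1: 'j'
  Position 0: 'o'
Reversed: plibbjo

plibbjo


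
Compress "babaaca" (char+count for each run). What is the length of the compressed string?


Input: babaaca
Runs:
  'b' x 1 => "b1"
  'a' x 1 => "a1"
  'b' x 1 => "b1"
  'a' x 2 => "a2"
  'c' x 1 => "c1"
  'a' x 1 => "a1"
Compressed: "b1a1b1a2c1a1"
Compressed length: 12

12


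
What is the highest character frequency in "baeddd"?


Input: baeddd
Character counts:
  'a': 1
  'b': 1
  'd': 3
  'e': 1
Maximum frequency: 3

3


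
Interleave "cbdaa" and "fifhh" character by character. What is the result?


Interleaving "cbdaa" and "fifhh":
  Position 0: 'c' from first, 'f' from second => "cf"
  Position 1: 'b' from first, 'i' from second => "bi"
  Position 2: 'd' from first, 'f' from second => "df"
  Position 3: 'a' from first, 'h' from second => "ah"
  Position 4: 'a' from first, 'h' from second => "ah"
Result: cfbidfahah

cfbidfahah


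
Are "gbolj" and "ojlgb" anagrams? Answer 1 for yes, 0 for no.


Strings: "gbolj", "ojlgb"
Sorted first:  bgjlo
Sorted second: bgjlo
Sorted forms match => anagrams

1


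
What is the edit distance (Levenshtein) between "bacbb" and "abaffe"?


Computing edit distance: "bacbb" -> "abaffe"
DP table:
           a    b    a    f    f    e
      0    1    2    3    4    5    6
  b   1    1    1    2    3    4    5
  a   2    1    2    1    2    3    4
  c   3    2    2    2    2    3    4
  b   4    3    2    3    3    3    4
  b   5    4    3    3    4    4    4
Edit distance = dp[5][6] = 4

4


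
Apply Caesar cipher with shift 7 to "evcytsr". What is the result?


Caesar cipher: shift "evcytsr" by 7
  'e' (pos 4) + 7 = pos 11 = 'l'
  'v' (pos 21) + 7 = pos 2 = 'c'
  'c' (pos 2) + 7 = pos 9 = 'j'
  'y' (pos 24) + 7 = pos 5 = 'f'
  't' (pos 19) + 7 = pos 0 = 'a'
  's' (pos 18) + 7 = pos 25 = 'z'
  'r' (pos 17) + 7 = pos 24 = 'y'
Result: lcjfazy

lcjfazy


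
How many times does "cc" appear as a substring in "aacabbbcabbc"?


Searching for "cc" in "aacabbbcabbc"
Scanning each position:
  Position 0: "aa" => no
  Position 1: "ac" => no
  Position 2: "ca" => no
  Position 3: "ab" => no
  Position 4: "bb" => no
  Position 5: "bb" => no
  Position 6: "bc" => no
  Position 7: "ca" => no
  Position 8: "ab" => no
  Position 9: "bb" => no
  Position 10: "bc" => no
Total occurrences: 0

0


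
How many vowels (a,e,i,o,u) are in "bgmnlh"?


Input: bgmnlh
Checking each character:
  'b' at position 0: consonant
  'g' at position 1: consonant
  'm' at position 2: consonant
  'n' at position 3: consonant
  'l' at position 4: consonant
  'h' at position 5: consonant
Total vowels: 0

0


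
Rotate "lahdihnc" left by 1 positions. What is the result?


Input: "lahdihnc", rotate left by 1
First 1 characters: "l"
Remaining characters: "ahdihnc"
Concatenate remaining + first: "ahdihnc" + "l" = "ahdihncl"

ahdihncl


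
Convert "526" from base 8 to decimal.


Input: "526" in base 8
Positional expansion:
  Digit '5' (value 5) x 8^2 = 320
  Digit '2' (value 2) x 8^1 = 16
  Digit '6' (value 6) x 8^0 = 6
Sum = 342

342


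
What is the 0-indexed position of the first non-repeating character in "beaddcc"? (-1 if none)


Input: beaddcc
Character frequencies:
  'a': 1
  'b': 1
  'c': 2
  'd': 2
  'e': 1
Scanning left to right for freq == 1:
  Position 0 ('b'): unique! => answer = 0

0


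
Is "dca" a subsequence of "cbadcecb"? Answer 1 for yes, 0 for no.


Check if "dca" is a subsequence of "cbadcecb"
Greedy scan:
  Position 0 ('c'): no match needed
  Position 1 ('b'): no match needed
  Position 2 ('a'): no match needed
  Position 3 ('d'): matches sub[0] = 'd'
  Position 4 ('c'): matches sub[1] = 'c'
  Position 5 ('e'): no match needed
  Position 6 ('c'): no match needed
  Position 7 ('b'): no match needed
Only matched 2/3 characters => not a subsequence

0


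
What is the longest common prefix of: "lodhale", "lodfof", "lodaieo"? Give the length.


Words: lodhale, lodfof, lodaieo
  Position 0: all 'l' => match
  Position 1: all 'o' => match
  Position 2: all 'd' => match
  Position 3: ('h', 'f', 'a') => mismatch, stop
LCP = "lod" (length 3)

3


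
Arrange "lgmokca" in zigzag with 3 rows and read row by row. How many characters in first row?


Zigzag "lgmokca" into 3 rows:
Placing characters:
  'l' => row 0
  'g' => row 1
  'm' => row 2
  'o' => row 1
  'k' => row 0
  'c' => row 1
  'a' => row 2
Rows:
  Row 0: "lk"
  Row 1: "goc"
  Row 2: "ma"
First row length: 2

2


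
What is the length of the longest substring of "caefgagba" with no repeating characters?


Input: "caefgagba"
Sliding window (track last position of each char):
  Position 0 ('c'): window [0,0] length 1 -- new best
  Position 1 ('a'): window [0,1] length 2 -- new best
  Position 2 ('e'): window [0,2] length 3 -- new best
  Position 3 ('f'): window [0,3] length 4 -- new best
  Position 4 ('g'): window [0,4] length 5 -- new best
  Position 5 ('a'): repeat (last at 1), move window start to 2
  Position 5 ('a'): window [2,5] length 4
  Position 6 ('g'): repeat (last at 4), move window start to 5
  Position 6 ('g'): window [5,6] length 2
  Position 7 ('b'): window [5,7] length 3
  Position 8 ('a'): repeat (last at 5), move window start to 6
  Position 8 ('a'): window [6,8] length 3
Longest substring with no repeats: "caefg" with length 5

5


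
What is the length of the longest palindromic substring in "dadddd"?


Input: "dadddd"
Checking substrings for palindromes:
  [2:6] "dddd" (len 4) => palindrome
  [0:3] "dad" (len 3) => palindrome
  [2:5] "ddd" (len 3) => palindrome
  [3:6] "ddd" (len 3) => palindrome
  [2:4] "dd" (len 2) => palindrome
  [3:5] "dd" (len 2) => palindrome
Longest palindromic substring: "dddd" with length 4

4


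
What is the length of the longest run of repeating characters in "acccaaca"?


Input: "acccaaca"
Scanning for longest run:
  Position 1 ('c'): new char, reset run to 1
  Position 2 ('c'): continues run of 'c', length=2
  Position 3 ('c'): continues run of 'c', length=3
  Position 4 ('a'): new char, reset run to 1
  Position 5 ('a'): continues run of 'a', length=2
  Position 6 ('c'): new char, reset run to 1
  Position 7 ('a'): new char, reset run to 1
Longest run: 'c' with length 3

3


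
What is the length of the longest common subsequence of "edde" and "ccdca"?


LCS of "edde" and "ccdca"
DP table:
           c    c    d    c    a
      0    0    0    0    0    0
  e   0    0    0    0    0    0
  d   0    0    0    1    1    1
  d   0    0    0    1    1    1
  e   0    0    0    1    1    1
LCS length = dp[4][5] = 1

1


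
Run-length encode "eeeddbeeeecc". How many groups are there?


Input: eeeddbeeeecc
Scanning for consecutive runs:
  Group 1: 'e' x 3 (positions 0-2)
  Group 2: 'd' x 2 (positions 3-4)
  Group 3: 'b' x 1 (positions 5-5)
  Group 4: 'e' x 4 (positions 6-9)
  Group 5: 'c' x 2 (positions 10-11)
Total groups: 5

5


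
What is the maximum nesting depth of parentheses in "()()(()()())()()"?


Input: "()()(()()())()()"
Tracking depth:
  Position 0 '(': depth becomes 1
  Position 1 ')': depth becomes 0
  Position 2 '(': depth becomes 1
  Position 3 ')': depth becomes 0
  Position 4 '(': depth becomes 1
  Position 5 '(': depth becomes 2
  Position 6 ')': depth becomes 1
  Position 7 '(': depth becomes 2
  Position 8 ')': depth becomes 1
  Position 9 '(': depth becomes 2
  Position 10 ')': depth becomes 1
  Position 11 ')': depth becomes 0
  Position 12 '(': depth becomes 1
  Position 13 ')': depth becomes 0
  Position 14 '(': depth becomes 1
  Position 15 ')': depth becomes 0
Maximum depth reached: 2

2


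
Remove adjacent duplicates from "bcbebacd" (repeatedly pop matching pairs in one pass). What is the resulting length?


Input: bcbebacd
Stack-based adjacent duplicate removal:
  Read 'b': push. Stack: b
  Read 'c': push. Stack: bc
  Read 'b': push. Stack: bcb
  Read 'e': push. Stack: bcbe
  Read 'b': push. Stack: bcbeb
  Read 'a': push. Stack: bcbeba
  Read 'c': push. Stack: bcbebac
  Read 'd': push. Stack: bcbebacd
Final stack: "bcbebacd" (length 8)

8


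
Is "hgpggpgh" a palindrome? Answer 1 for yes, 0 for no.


Input: hgpggpgh
Reversed: hgpggpgh
  Compare pos 0 ('h') with pos 7 ('h'): match
  Compare pos 1 ('g') with pos 6 ('g'): match
  Compare pos 2 ('p') with pos 5 ('p'): match
  Compare pos 3 ('g') with pos 4 ('g'): match
Result: palindrome

1


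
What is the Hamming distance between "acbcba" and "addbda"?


Comparing "acbcba" and "addbda" position by position:
  Position 0: 'a' vs 'a' => same
  Position 1: 'c' vs 'd' => differ
  Position 2: 'b' vs 'd' => differ
  Position 3: 'c' vs 'b' => differ
  Position 4: 'b' vs 'd' => differ
  Position 5: 'a' vs 'a' => same
Total differences (Hamming distance): 4

4


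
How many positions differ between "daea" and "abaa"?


Comparing "daea" and "abaa" position by position:
  Position 0: 'd' vs 'a' => DIFFER
  Position 1: 'a' vs 'b' => DIFFER
  Position 2: 'e' vs 'a' => DIFFER
  Position 3: 'a' vs 'a' => same
Positions that differ: 3

3


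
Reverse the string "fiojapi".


Input: fiojapi
Reading characters right to left:
  Position 6: 'i'
  Position 5: 'p'
  Position 4: 'a'
  Position 3: 'j'
  Position 2: 'o'
  Position 1: 'i'
  Position 0: 'f'
Reversed: ipajoif

ipajoif


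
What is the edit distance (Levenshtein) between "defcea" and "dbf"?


Computing edit distance: "defcea" -> "dbf"
DP table:
           d    b    f
      0    1    2    3
  d   1    0    1    2
  e   2    1    1    2
  f   3    2    2    1
  c   4    3    3    2
  e   5    4    4    3
  a   6    5    5    4
Edit distance = dp[6][3] = 4

4


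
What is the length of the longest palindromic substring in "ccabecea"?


Input: "ccabecea"
Checking substrings for palindromes:
  [4:7] "ece" (len 3) => palindrome
  [0:2] "cc" (len 2) => palindrome
Longest palindromic substring: "ece" with length 3

3


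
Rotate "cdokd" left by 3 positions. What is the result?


Input: "cdokd", rotate left by 3
First 3 characters: "cdo"
Remaining characters: "kd"
Concatenate remaining + first: "kd" + "cdo" = "kdcdo"

kdcdo


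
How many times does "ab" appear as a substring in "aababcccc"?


Searching for "ab" in "aababcccc"
Scanning each position:
  Position 0: "aa" => no
  Position 1: "ab" => MATCH
  Position 2: "ba" => no
  Position 3: "ab" => MATCH
  Position 4: "bc" => no
  Position 5: "cc" => no
  Position 6: "cc" => no
  Position 7: "cc" => no
Total occurrences: 2

2


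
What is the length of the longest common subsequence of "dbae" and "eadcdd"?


LCS of "dbae" and "eadcdd"
DP table:
           e    a    d    c    d    d
      0    0    0    0    0    0    0
  d   0    0    0    1    1    1    1
  b   0    0    0    1    1    1    1
  a   0    0    1    1    1    1    1
  e   0    1    1    1    1    1    1
LCS length = dp[4][6] = 1

1


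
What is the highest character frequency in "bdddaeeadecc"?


Input: bdddaeeadecc
Character counts:
  'a': 2
  'b': 1
  'c': 2
  'd': 4
  'e': 3
Maximum frequency: 4

4


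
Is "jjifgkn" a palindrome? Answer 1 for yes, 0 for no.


Input: jjifgkn
Reversed: nkgfijj
  Compare pos 0 ('j') with pos 6 ('n'): MISMATCH
  Compare pos 1 ('j') with pos 5 ('k'): MISMATCH
  Compare pos 2 ('i') with pos 4 ('g'): MISMATCH
Result: not a palindrome

0


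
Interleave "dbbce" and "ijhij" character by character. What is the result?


Interleaving "dbbce" and "ijhij":
  Position 0: 'd' from first, 'i' from second => "di"
  Position 1: 'b' from first, 'j' from second => "bj"
  Position 2: 'b' from first, 'h' from second => "bh"
  Position 3: 'c' from first, 'i' from second => "ci"
  Position 4: 'e' from first, 'j' from second => "ej"
Result: dibjbhciej

dibjbhciej


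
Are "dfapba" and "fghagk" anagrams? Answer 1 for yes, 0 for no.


Strings: "dfapba", "fghagk"
Sorted first:  aabdfp
Sorted second: afgghk
Differ at position 1: 'a' vs 'f' => not anagrams

0


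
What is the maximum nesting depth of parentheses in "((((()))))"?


Input: "((((()))))"
Tracking depth:
  Position 0 '(': depth becomes 1
  Position 1 '(': depth becomes 2
  Position 2 '(': depth becomes 3
  Position 3 '(': depth becomes 4
  Position 4 '(': depth becomes 5
  Position 5 ')': depth becomes 4
  Position 6 ')': depth becomes 3
  Position 7 ')': depth becomes 2
  Position 8 ')': depth becomes 1
  Position 9 ')': depth becomes 0
Maximum depth reached: 5

5


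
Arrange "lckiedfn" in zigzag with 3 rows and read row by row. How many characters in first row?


Zigzag "lckiedfn" into 3 rows:
Placing characters:
  'l' => row 0
  'c' => row 1
  'k' => row 2
  'i' => row 1
  'e' => row 0
  'd' => row 1
  'f' => row 2
  'n' => row 1
Rows:
  Row 0: "le"
  Row 1: "cidn"
  Row 2: "kf"
First row length: 2

2


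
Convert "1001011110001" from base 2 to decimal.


Input: "1001011110001" in base 2
Positional expansion:
  Digit '1' (value 1) x 2^12 = 4096
  Digit '0' (value 0) x 2^11 = 0
  Digit '0' (value 0) x 2^10 = 0
  Digit '1' (value 1) x 2^9 = 512
  Digit '0' (value 0) x 2^8 = 0
  Digit '1' (value 1) x 2^7 = 128
  Digit '1' (value 1) x 2^6 = 64
  Digit '1' (value 1) x 2^5 = 32
  Digit '1' (value 1) x 2^4 = 16
  Digit '0' (value 0) x 2^3 = 0
  Digit '0' (value 0) x 2^2 = 0
  Digit '0' (value 0) x 2^1 = 0
  Digit '1' (value 1) x 2^0 = 1
Sum = 4849

4849


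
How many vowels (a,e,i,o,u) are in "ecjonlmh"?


Input: ecjonlmh
Checking each character:
  'e' at position 0: vowel (running total: 1)
  'c' at position 1: consonant
  'j' at position 2: consonant
  'o' at position 3: vowel (running total: 2)
  'n' at position 4: consonant
  'l' at position 5: consonant
  'm' at position 6: consonant
  'h' at position 7: consonant
Total vowels: 2

2


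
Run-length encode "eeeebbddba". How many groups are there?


Input: eeeebbddba
Scanning for consecutive runs:
  Group 1: 'e' x 4 (positions 0-3)
  Group 2: 'b' x 2 (positions 4-5)
  Group 3: 'd' x 2 (positions 6-7)
  Group 4: 'b' x 1 (positions 8-8)
  Group 5: 'a' x 1 (positions 9-9)
Total groups: 5

5


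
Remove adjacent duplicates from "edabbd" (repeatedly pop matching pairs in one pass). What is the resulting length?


Input: edabbd
Stack-based adjacent duplicate removal:
  Read 'e': push. Stack: e
  Read 'd': push. Stack: ed
  Read 'a': push. Stack: eda
  Read 'b': push. Stack: edab
  Read 'b': matches stack top 'b' => pop. Stack: eda
  Read 'd': push. Stack: edad
Final stack: "edad" (length 4)

4


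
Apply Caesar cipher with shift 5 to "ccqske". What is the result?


Caesar cipher: shift "ccqske" by 5
  'c' (pos 2) + 5 = pos 7 = 'h'
  'c' (pos 2) + 5 = pos 7 = 'h'
  'q' (pos 16) + 5 = pos 21 = 'v'
  's' (pos 18) + 5 = pos 23 = 'x'
  'k' (pos 10) + 5 = pos 15 = 'p'
  'e' (pos 4) + 5 = pos 9 = 'j'
Result: hhvxpj

hhvxpj


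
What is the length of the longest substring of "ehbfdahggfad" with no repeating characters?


Input: "ehbfdahggfad"
Sliding window (track last position of each char):
  Position 0 ('e'): window [0,0] length 1 -- new best
  Position 1 ('h'): window [0,1] length 2 -- new best
  Position 2 ('b'): window [0,2] length 3 -- new best
  Position 3 ('f'): window [0,3] length 4 -- new best
  Position 4 ('d'): window [0,4] length 5 -- new best
  Position 5 ('a'): window [0,5] length 6 -- new best
  Position 6 ('h'): repeat (last at 1), move window start to 2
  Position 6 ('h'): window [2,6] length 5
  Position 7 ('g'): window [2,7] length 6
  Position 8 ('g'): repeat (last at 7), move window start to 8
  Position 8 ('g'): window [8,8] length 1
  Position 9 ('f'): window [8,9] length 2
  Position 10 ('a'): window [8,10] length 3
  Position 11 ('d'): window [8,11] length 4
Longest substring with no repeats: "ehbfda" with length 6

6


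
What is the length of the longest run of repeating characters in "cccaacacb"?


Input: "cccaacacb"
Scanning for longest run:
  Position 1 ('c'): continues run of 'c', length=2
  Position 2 ('c'): continues run of 'c', length=3
  Position 3 ('a'): new char, reset run to 1
  Position 4 ('a'): continues run of 'a', length=2
  Position 5 ('c'): new char, reset run to 1
  Position 6 ('a'): new char, reset run to 1
  Position 7 ('c'): new char, reset run to 1
  Position 8 ('b'): new char, reset run to 1
Longest run: 'c' with length 3

3


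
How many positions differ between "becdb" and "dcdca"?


Comparing "becdb" and "dcdca" position by position:
  Position 0: 'b' vs 'd' => DIFFER
  Position 1: 'e' vs 'c' => DIFFER
  Position 2: 'c' vs 'd' => DIFFER
  Position 3: 'd' vs 'c' => DIFFER
  Position 4: 'b' vs 'a' => DIFFER
Positions that differ: 5

5


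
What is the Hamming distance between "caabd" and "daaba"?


Comparing "caabd" and "daaba" position by position:
  Position 0: 'c' vs 'd' => differ
  Position 1: 'a' vs 'a' => same
  Position 2: 'a' vs 'a' => same
  Position 3: 'b' vs 'b' => same
  Position 4: 'd' vs 'a' => differ
Total differences (Hamming distance): 2

2


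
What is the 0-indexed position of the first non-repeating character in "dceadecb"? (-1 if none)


Input: dceadecb
Character frequencies:
  'a': 1
  'b': 1
  'c': 2
  'd': 2
  'e': 2
Scanning left to right for freq == 1:
  Position 0 ('d'): freq=2, skip
  Position 1 ('c'): freq=2, skip
  Position 2 ('e'): freq=2, skip
  Position 3 ('a'): unique! => answer = 3

3


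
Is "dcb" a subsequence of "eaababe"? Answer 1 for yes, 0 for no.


Check if "dcb" is a subsequence of "eaababe"
Greedy scan:
  Position 0 ('e'): no match needed
  Position 1 ('a'): no match needed
  Position 2 ('a'): no match needed
  Position 3 ('b'): no match needed
  Position 4 ('a'): no match needed
  Position 5 ('b'): no match needed
  Position 6 ('e'): no match needed
Only matched 0/3 characters => not a subsequence

0


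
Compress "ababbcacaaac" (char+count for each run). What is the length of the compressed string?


Input: ababbcacaaac
Runs:
  'a' x 1 => "a1"
  'b' x 1 => "b1"
  'a' x 1 => "a1"
  'b' x 2 => "b2"
  'c' x 1 => "c1"
  'a' x 1 => "a1"
  'c' x 1 => "c1"
  'a' x 3 => "a3"
  'c' x 1 => "c1"
Compressed: "a1b1a1b2c1a1c1a3c1"
Compressed length: 18

18


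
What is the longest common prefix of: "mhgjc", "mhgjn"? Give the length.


Words: mhgjc, mhgjn
  Position 0: all 'm' => match
  Position 1: all 'h' => match
  Position 2: all 'g' => match
  Position 3: all 'j' => match
  Position 4: ('c', 'n') => mismatch, stop
LCP = "mhgj" (length 4)

4


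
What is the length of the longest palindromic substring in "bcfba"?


Input: "bcfba"
Checking substrings for palindromes:
  No multi-char palindromic substrings found
Longest palindromic substring: "b" with length 1

1


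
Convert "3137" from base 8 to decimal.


Input: "3137" in base 8
Positional expansion:
  Digit '3' (value 3) x 8^3 = 1536
  Digit '1' (value 1) x 8^2 = 64
  Digit '3' (value 3) x 8^1 = 24
  Digit '7' (value 7) x 8^0 = 7
Sum = 1631

1631


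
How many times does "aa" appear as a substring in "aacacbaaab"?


Searching for "aa" in "aacacbaaab"
Scanning each position:
  Position 0: "aa" => MATCH
  Position 1: "ac" => no
  Position 2: "ca" => no
  Position 3: "ac" => no
  Position 4: "cb" => no
  Position 5: "ba" => no
  Position 6: "aa" => MATCH
  Position 7: "aa" => MATCH
  Position 8: "ab" => no
Total occurrences: 3

3


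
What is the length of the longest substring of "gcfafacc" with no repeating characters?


Input: "gcfafacc"
Sliding window (track last position of each char):
  Position 0 ('g'): window [0,0] length 1 -- new best
  Position 1 ('c'): window [0,1] length 2 -- new best
  Position 2 ('f'): window [0,2] length 3 -- new best
  Position 3 ('a'): window [0,3] length 4 -- new best
  Position 4 ('f'): repeat (last at 2), move window start to 3
  Position 4 ('f'): window [3,4] length 2
  Position 5 ('a'): repeat (last at 3), move window start to 4
  Position 5 ('a'): window [4,5] length 2
  Position 6 ('c'): window [4,6] length 3
  Position 7 ('c'): repeat (last at 6), move window start to 7
  Position 7 ('c'): window [7,7] length 1
Longest substring with no repeats: "gcfa" with length 4

4


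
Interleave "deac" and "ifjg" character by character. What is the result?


Interleaving "deac" and "ifjg":
  Position 0: 'd' from first, 'i' from second => "di"
  Position 1: 'e' from first, 'f' from second => "ef"
  Position 2: 'a' from first, 'j' from second => "aj"
  Position 3: 'c' from first, 'g' from second => "cg"
Result: diefajcg

diefajcg


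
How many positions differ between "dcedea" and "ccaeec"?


Comparing "dcedea" and "ccaeec" position by position:
  Position 0: 'd' vs 'c' => DIFFER
  Position 1: 'c' vs 'c' => same
  Position 2: 'e' vs 'a' => DIFFER
  Position 3: 'd' vs 'e' => DIFFER
  Position 4: 'e' vs 'e' => same
  Position 5: 'a' vs 'c' => DIFFER
Positions that differ: 4

4


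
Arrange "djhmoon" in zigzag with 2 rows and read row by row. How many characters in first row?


Zigzag "djhmoon" into 2 rows:
Placing characters:
  'd' => row 0
  'j' => row 1
  'h' => row 0
  'm' => row 1
  'o' => row 0
  'o' => row 1
  'n' => row 0
Rows:
  Row 0: "dhon"
  Row 1: "jmo"
First row length: 4

4


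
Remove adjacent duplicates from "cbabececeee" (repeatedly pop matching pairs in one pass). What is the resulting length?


Input: cbabececeee
Stack-based adjacent duplicate removal:
  Read 'c': push. Stack: c
  Read 'b': push. Stack: cb
  Read 'a': push. Stack: cba
  Read 'b': push. Stack: cbab
  Read 'e': push. Stack: cbabe
  Read 'c': push. Stack: cbabec
  Read 'e': push. Stack: cbabece
  Read 'c': push. Stack: cbabecec
  Read 'e': push. Stack: cbabecece
  Read 'e': matches stack top 'e' => pop. Stack: cbabecec
  Read 'e': push. Stack: cbabecece
Final stack: "cbabecece" (length 9)

9
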